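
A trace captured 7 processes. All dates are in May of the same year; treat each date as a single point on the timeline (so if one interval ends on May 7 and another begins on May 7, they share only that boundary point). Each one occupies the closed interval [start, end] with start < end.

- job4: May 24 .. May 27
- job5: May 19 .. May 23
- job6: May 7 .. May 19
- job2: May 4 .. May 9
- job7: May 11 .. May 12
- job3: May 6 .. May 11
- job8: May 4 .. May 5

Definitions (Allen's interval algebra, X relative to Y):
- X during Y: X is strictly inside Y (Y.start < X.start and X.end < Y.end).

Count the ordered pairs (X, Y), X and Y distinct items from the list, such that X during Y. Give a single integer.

1

Checking all 42 ordered pairs for relation 'during'; matching pairs in alphabetical order:
(job7, job6): job7 during job6 ✓
Count: 1.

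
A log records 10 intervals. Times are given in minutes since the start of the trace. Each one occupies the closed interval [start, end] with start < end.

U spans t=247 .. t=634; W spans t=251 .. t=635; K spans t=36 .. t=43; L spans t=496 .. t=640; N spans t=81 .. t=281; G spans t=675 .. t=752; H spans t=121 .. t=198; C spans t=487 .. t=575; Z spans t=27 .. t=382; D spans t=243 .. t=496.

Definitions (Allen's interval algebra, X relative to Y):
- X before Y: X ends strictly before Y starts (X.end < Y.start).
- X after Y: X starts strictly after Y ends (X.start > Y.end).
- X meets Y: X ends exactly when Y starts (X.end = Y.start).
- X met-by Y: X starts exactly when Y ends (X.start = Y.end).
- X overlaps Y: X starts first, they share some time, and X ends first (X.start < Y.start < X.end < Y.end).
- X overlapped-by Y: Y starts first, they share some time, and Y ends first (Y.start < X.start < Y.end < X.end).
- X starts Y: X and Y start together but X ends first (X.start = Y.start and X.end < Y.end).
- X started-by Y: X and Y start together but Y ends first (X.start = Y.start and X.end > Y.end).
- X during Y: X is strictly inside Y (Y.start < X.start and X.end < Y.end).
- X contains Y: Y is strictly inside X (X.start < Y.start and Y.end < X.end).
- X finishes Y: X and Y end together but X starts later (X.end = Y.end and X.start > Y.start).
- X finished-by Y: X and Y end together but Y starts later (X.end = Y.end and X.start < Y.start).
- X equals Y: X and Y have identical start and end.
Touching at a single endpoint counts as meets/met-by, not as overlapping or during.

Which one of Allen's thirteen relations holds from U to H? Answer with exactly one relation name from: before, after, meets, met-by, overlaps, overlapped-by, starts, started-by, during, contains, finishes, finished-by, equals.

U = [t=247, t=634]; H = [t=121, t=198].
Compare endpoints: U.start > H.start, U.start > H.end, U.end > H.start, U.end > H.end.
That pattern is 'after'.

after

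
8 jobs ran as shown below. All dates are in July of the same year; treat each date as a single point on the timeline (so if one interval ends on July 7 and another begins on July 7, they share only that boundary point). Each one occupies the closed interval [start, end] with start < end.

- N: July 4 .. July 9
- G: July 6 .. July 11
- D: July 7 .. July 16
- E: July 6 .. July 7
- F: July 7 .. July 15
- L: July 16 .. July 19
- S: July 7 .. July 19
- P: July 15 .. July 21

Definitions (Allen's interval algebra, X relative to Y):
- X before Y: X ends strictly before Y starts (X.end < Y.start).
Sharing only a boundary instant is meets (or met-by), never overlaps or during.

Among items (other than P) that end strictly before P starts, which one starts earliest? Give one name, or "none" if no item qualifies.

Target P = [July 15, July 21].
D [July 7, July 16] → overlaps → excluded.
E [July 6, July 7] → before → candidate.
F [July 7, July 15] → meets → excluded.
G [July 6, July 11] → before → candidate.
L [July 16, July 19] → during → excluded.
N [July 4, July 9] → before → candidate.
S [July 7, July 19] → overlaps → excluded.
Among candidates, earliest start is July 4 → N.

N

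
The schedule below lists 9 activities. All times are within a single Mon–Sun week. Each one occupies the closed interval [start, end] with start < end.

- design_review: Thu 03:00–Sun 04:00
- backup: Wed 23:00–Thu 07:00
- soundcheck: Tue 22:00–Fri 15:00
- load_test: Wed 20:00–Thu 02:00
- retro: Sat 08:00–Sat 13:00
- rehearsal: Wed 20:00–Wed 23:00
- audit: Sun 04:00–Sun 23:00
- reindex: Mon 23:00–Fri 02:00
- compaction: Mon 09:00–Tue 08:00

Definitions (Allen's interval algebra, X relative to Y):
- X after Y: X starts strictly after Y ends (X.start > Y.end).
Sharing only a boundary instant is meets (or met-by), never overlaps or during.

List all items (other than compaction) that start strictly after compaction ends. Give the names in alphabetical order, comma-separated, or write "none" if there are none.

audit, backup, design_review, load_test, rehearsal, retro, soundcheck

Target compaction = [Mon 09:00, Tue 08:00].
audit [Sun 04:00, Sun 23:00] → after → yes.
backup [Wed 23:00, Thu 07:00] → after → yes.
design_review [Thu 03:00, Sun 04:00] → after → yes.
load_test [Wed 20:00, Thu 02:00] → after → yes.
rehearsal [Wed 20:00, Wed 23:00] → after → yes.
reindex [Mon 23:00, Fri 02:00] → overlapped-by → no.
retro [Sat 08:00, Sat 13:00] → after → yes.
soundcheck [Tue 22:00, Fri 15:00] → after → yes.
Result: audit, backup, design_review, load_test, rehearsal, retro, soundcheck.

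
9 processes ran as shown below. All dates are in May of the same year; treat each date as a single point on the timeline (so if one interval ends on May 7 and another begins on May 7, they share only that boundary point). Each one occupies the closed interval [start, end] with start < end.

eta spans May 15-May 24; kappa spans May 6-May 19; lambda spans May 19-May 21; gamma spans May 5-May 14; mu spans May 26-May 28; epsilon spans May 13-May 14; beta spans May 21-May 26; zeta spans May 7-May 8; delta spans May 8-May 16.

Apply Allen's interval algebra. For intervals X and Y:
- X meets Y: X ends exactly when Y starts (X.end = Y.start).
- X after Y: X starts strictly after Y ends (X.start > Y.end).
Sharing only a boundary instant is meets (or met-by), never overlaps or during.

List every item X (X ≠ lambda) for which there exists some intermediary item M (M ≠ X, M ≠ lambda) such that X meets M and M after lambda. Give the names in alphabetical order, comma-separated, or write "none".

beta

Target lambda = [May 19, May 21].
Intermediaries M with M after lambda: mu.
Via mu — items with X meets mu: beta.
Union: beta.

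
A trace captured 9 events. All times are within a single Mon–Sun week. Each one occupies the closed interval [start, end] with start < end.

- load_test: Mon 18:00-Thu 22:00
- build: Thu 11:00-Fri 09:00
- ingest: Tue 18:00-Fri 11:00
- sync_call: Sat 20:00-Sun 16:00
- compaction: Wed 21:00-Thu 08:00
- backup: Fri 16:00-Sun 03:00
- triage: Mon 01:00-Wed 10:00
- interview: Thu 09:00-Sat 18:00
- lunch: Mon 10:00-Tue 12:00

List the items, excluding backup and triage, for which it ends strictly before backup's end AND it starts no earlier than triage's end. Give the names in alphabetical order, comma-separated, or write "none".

build, compaction, interview

Conditions: its end is strictly before backup's end (X.end < Sun 03:00) AND its start is no earlier than triage's end (X.start >= Wed 10:00).
build: end Fri 09:00 < Sun 03:00? ✓; start Thu 11:00 >= Wed 10:00? ✓ → yes.
compaction: end Thu 08:00 < Sun 03:00? ✓; start Wed 21:00 >= Wed 10:00? ✓ → yes.
ingest: end Fri 11:00 < Sun 03:00? ✓; start Tue 18:00 >= Wed 10:00? ✗ → no.
interview: end Sat 18:00 < Sun 03:00? ✓; start Thu 09:00 >= Wed 10:00? ✓ → yes.
load_test: end Thu 22:00 < Sun 03:00? ✓; start Mon 18:00 >= Wed 10:00? ✗ → no.
lunch: end Tue 12:00 < Sun 03:00? ✓; start Mon 10:00 >= Wed 10:00? ✗ → no.
sync_call: end Sun 16:00 < Sun 03:00? ✗; start Sat 20:00 >= Wed 10:00? ✓ → no.
Result: build, compaction, interview.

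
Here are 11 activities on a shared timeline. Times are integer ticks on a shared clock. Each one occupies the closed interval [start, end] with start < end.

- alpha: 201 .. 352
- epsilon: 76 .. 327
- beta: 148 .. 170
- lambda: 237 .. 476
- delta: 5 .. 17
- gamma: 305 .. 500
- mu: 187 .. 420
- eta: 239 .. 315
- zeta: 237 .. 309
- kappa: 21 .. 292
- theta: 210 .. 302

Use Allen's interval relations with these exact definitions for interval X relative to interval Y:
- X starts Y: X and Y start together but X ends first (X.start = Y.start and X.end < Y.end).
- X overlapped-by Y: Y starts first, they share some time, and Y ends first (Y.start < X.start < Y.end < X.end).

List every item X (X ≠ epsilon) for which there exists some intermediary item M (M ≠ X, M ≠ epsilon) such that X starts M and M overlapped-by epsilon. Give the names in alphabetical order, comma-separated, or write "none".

zeta

Target epsilon = [76, 327].
Intermediaries M with M overlapped-by epsilon: alpha, gamma, lambda, mu.
Via alpha — items with X starts alpha: none.
Via gamma — items with X starts gamma: none.
Via lambda — items with X starts lambda: zeta.
Via mu — items with X starts mu: none.
Union: zeta.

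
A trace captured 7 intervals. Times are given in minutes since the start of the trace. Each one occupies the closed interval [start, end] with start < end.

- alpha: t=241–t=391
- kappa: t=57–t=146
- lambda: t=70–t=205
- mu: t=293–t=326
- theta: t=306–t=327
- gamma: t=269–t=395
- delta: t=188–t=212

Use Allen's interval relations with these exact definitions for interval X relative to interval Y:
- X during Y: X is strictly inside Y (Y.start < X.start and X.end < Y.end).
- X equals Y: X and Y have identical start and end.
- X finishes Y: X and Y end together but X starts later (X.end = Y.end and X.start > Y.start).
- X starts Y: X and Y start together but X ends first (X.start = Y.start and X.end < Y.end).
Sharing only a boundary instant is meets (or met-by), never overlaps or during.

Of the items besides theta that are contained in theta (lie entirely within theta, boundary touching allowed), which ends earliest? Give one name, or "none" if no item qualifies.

none

Target theta = [t=306, t=327].
alpha [t=241, t=391] → contains → excluded.
delta [t=188, t=212] → before → excluded.
gamma [t=269, t=395] → contains → excluded.
kappa [t=57, t=146] → before → excluded.
lambda [t=70, t=205] → before → excluded.
mu [t=293, t=326] → overlaps → excluded.
No candidates → none.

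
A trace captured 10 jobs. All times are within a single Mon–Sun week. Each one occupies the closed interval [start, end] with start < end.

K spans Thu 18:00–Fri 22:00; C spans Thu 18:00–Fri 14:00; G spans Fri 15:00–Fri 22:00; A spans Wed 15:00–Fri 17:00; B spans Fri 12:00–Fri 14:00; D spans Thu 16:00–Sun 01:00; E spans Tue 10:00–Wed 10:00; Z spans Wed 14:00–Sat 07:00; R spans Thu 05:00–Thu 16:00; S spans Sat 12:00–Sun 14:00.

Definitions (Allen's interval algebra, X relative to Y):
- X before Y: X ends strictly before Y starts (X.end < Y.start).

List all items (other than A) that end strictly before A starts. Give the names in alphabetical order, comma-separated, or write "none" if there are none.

E

Target A = [Wed 15:00, Fri 17:00].
B [Fri 12:00, Fri 14:00] → during → no.
C [Thu 18:00, Fri 14:00] → during → no.
D [Thu 16:00, Sun 01:00] → overlapped-by → no.
E [Tue 10:00, Wed 10:00] → before → yes.
G [Fri 15:00, Fri 22:00] → overlapped-by → no.
K [Thu 18:00, Fri 22:00] → overlapped-by → no.
R [Thu 05:00, Thu 16:00] → during → no.
S [Sat 12:00, Sun 14:00] → after → no.
Z [Wed 14:00, Sat 07:00] → contains → no.
Result: E.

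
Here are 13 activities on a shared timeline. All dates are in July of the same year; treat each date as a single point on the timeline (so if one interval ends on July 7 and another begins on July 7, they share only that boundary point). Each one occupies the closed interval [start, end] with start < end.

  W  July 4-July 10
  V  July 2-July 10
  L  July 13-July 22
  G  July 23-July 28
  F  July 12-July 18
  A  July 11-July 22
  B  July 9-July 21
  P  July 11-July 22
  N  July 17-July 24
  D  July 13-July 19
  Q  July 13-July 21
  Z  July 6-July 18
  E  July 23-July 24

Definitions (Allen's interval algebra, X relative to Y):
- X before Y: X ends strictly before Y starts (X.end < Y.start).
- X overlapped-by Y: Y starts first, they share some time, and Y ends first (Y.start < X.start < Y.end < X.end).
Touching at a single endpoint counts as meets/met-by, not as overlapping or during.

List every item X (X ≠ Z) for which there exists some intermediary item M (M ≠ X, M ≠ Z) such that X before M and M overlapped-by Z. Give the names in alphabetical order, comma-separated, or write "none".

V, W

Target Z = [July 6, July 18].
Intermediaries M with M overlapped-by Z: A, B, D, L, N, P, Q.
Via A — items with X before A: V, W.
Via B — items with X before B: none.
Via D — items with X before D: V, W.
Via L — items with X before L: V, W.
Via N — items with X before N: V, W.
Via P — items with X before P: V, W.
Via Q — items with X before Q: V, W.
Union: V, W.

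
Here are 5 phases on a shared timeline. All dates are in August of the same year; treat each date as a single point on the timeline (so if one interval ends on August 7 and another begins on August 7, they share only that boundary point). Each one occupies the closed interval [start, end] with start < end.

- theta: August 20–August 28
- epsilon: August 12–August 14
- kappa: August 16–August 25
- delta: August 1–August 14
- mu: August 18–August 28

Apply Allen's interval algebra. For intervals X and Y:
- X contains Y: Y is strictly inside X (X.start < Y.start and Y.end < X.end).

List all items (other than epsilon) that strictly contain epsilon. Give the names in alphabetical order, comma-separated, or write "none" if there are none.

none

Target epsilon = [August 12, August 14].
delta [August 1, August 14] → finished-by → no.
kappa [August 16, August 25] → after → no.
mu [August 18, August 28] → after → no.
theta [August 20, August 28] → after → no.
Result: none.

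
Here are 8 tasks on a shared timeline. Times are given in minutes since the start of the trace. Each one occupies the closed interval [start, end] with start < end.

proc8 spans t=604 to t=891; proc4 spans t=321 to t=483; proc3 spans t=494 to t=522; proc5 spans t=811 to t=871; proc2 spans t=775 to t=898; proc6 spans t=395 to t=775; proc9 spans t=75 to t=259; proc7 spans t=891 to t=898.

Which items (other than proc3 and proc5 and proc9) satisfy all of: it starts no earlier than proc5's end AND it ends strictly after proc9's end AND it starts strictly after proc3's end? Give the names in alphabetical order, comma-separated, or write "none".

Conditions: its start is no earlier than proc5's end (X.start >= t=871) AND its end is strictly after proc9's end (X.end > t=259) AND its start is strictly after proc3's end (X.start > t=522).
proc2: start t=775 >= t=871? ✗; end t=898 > t=259? ✓; start t=775 > t=522? ✓ → no.
proc4: start t=321 >= t=871? ✗; end t=483 > t=259? ✓; start t=321 > t=522? ✗ → no.
proc6: start t=395 >= t=871? ✗; end t=775 > t=259? ✓; start t=395 > t=522? ✗ → no.
proc7: start t=891 >= t=871? ✓; end t=898 > t=259? ✓; start t=891 > t=522? ✓ → yes.
proc8: start t=604 >= t=871? ✗; end t=891 > t=259? ✓; start t=604 > t=522? ✓ → no.
Result: proc7.

proc7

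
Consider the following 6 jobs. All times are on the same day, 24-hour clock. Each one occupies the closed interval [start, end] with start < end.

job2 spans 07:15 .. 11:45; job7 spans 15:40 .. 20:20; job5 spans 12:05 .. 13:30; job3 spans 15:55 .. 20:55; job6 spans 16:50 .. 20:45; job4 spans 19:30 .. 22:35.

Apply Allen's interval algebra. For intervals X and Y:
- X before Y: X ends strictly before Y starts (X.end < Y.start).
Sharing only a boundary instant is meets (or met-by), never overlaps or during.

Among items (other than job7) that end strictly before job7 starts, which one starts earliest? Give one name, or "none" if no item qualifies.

job2

Target job7 = [15:40, 20:20].
job2 [07:15, 11:45] → before → candidate.
job3 [15:55, 20:55] → overlapped-by → excluded.
job4 [19:30, 22:35] → overlapped-by → excluded.
job5 [12:05, 13:30] → before → candidate.
job6 [16:50, 20:45] → overlapped-by → excluded.
Among candidates, earliest start is 07:15 → job2.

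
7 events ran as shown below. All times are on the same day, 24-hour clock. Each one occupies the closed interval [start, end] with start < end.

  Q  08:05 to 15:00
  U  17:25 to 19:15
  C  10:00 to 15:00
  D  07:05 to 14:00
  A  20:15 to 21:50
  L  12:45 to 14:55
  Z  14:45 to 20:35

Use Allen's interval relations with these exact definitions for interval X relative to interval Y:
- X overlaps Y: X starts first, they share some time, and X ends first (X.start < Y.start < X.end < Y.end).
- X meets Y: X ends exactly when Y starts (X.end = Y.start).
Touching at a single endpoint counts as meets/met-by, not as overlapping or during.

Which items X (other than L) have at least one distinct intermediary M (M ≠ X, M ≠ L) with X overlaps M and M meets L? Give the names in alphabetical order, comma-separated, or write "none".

none

Target L = [12:45, 14:55].
Intermediaries M with M meets L: none.
Union: none.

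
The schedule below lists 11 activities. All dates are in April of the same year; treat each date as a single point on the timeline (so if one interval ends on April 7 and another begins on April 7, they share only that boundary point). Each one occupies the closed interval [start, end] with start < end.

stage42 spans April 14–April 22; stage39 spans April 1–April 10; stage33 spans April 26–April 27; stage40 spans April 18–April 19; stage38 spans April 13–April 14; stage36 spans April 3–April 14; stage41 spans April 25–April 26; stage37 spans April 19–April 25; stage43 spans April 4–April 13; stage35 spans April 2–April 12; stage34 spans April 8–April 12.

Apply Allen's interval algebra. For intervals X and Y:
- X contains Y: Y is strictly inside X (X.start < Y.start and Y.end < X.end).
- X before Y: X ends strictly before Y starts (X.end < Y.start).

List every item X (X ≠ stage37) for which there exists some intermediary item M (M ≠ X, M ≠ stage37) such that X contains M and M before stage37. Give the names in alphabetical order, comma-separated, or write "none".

Target stage37 = [April 19, April 25].
Intermediaries M with M before stage37: stage34, stage35, stage36, stage38, stage39, stage43.
Via stage34 — items with X contains stage34: stage36, stage43.
Via stage35 — items with X contains stage35: none.
Via stage36 — items with X contains stage36: none.
Via stage38 — items with X contains stage38: none.
Via stage39 — items with X contains stage39: none.
Via stage43 — items with X contains stage43: stage36.
Union: stage36, stage43.

stage36, stage43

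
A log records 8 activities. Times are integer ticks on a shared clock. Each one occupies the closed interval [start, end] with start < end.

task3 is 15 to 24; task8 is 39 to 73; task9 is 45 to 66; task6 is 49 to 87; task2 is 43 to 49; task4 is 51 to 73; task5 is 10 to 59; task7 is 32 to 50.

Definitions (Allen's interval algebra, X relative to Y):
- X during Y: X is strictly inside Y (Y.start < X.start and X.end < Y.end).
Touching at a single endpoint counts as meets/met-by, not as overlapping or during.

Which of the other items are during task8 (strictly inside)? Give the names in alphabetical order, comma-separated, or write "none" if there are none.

task2, task9

Target task8 = [39, 73].
task2 [43, 49] → during → yes.
task3 [15, 24] → before → no.
task4 [51, 73] → finishes → no.
task5 [10, 59] → overlaps → no.
task6 [49, 87] → overlapped-by → no.
task7 [32, 50] → overlaps → no.
task9 [45, 66] → during → yes.
Result: task2, task9.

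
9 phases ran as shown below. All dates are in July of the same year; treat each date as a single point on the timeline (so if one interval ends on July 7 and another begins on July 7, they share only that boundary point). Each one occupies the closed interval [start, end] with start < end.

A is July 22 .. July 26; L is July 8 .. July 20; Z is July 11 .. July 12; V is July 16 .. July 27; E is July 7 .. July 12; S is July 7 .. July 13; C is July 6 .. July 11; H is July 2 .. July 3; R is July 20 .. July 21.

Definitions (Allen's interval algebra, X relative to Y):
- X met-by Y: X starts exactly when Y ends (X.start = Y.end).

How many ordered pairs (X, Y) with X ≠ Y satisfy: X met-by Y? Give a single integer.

2

Checking all 72 ordered pairs for relation 'met-by'; matching pairs in alphabetical order:
(R, L): R met-by L ✓
(Z, C): Z met-by C ✓
Count: 2.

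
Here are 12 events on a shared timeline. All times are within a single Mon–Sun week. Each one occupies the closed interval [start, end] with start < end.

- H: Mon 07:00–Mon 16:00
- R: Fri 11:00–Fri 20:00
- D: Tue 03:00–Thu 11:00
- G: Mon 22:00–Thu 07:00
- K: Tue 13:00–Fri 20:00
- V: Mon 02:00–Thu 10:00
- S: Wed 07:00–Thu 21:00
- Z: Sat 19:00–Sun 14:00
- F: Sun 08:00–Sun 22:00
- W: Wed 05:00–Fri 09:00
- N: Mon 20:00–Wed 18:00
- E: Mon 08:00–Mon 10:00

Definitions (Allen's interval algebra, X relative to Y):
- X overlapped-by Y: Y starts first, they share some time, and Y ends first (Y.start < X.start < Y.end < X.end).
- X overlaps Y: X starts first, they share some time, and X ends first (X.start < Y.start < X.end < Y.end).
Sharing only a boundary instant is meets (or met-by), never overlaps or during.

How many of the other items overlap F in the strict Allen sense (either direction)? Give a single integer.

Target F = [Sun 08:00, Sun 22:00].
D [Tue 03:00, Thu 11:00] → before → no.
E [Mon 08:00, Mon 10:00] → before → no.
G [Mon 22:00, Thu 07:00] → before → no.
H [Mon 07:00, Mon 16:00] → before → no.
K [Tue 13:00, Fri 20:00] → before → no.
N [Mon 20:00, Wed 18:00] → before → no.
R [Fri 11:00, Fri 20:00] → before → no.
S [Wed 07:00, Thu 21:00] → before → no.
V [Mon 02:00, Thu 10:00] → before → no.
W [Wed 05:00, Fri 09:00] → before → no.
Z [Sat 19:00, Sun 14:00] → overlaps → counts.
Total: 1.

1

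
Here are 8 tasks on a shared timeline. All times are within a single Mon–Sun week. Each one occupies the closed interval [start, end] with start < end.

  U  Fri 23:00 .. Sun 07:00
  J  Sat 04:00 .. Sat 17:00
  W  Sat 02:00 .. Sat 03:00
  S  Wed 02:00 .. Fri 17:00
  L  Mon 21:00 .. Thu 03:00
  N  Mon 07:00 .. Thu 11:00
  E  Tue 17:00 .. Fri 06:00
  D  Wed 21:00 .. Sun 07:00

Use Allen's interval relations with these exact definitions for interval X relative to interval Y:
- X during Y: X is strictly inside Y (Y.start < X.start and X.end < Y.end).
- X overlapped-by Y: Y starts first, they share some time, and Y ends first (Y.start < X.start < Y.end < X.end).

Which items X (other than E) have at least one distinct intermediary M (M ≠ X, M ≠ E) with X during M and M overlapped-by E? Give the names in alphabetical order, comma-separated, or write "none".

J, W

Target E = [Tue 17:00, Fri 06:00].
Intermediaries M with M overlapped-by E: D, S.
Via D — items with X during D: J, W.
Via S — items with X during S: none.
Union: J, W.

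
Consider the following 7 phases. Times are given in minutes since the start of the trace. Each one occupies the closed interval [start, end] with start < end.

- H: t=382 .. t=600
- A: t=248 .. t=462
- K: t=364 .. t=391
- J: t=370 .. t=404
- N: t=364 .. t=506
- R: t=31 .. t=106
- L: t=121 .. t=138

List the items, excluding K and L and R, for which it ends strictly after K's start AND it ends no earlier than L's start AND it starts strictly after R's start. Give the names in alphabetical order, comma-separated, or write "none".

Conditions: its end is strictly after K's start (X.end > t=364) AND its end is no earlier than L's start (X.end >= t=121) AND its start is strictly after R's start (X.start > t=31).
A: end t=462 > t=364? ✓; end t=462 >= t=121? ✓; start t=248 > t=31? ✓ → yes.
H: end t=600 > t=364? ✓; end t=600 >= t=121? ✓; start t=382 > t=31? ✓ → yes.
J: end t=404 > t=364? ✓; end t=404 >= t=121? ✓; start t=370 > t=31? ✓ → yes.
N: end t=506 > t=364? ✓; end t=506 >= t=121? ✓; start t=364 > t=31? ✓ → yes.
Result: A, H, J, N.

A, H, J, N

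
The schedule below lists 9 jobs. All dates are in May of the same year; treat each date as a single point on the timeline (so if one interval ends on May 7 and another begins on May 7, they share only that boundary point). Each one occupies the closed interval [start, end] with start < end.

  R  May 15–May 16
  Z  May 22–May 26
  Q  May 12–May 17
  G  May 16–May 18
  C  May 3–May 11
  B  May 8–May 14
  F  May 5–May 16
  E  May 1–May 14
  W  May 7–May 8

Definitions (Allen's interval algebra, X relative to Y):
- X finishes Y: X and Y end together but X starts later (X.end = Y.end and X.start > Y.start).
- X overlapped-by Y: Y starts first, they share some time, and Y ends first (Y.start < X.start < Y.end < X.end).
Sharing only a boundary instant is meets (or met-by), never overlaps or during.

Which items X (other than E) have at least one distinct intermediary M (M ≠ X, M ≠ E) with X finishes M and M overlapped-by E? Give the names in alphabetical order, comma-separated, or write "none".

R

Target E = [May 1, May 14].
Intermediaries M with M overlapped-by E: F, Q.
Via F — items with X finishes F: R.
Via Q — items with X finishes Q: none.
Union: R.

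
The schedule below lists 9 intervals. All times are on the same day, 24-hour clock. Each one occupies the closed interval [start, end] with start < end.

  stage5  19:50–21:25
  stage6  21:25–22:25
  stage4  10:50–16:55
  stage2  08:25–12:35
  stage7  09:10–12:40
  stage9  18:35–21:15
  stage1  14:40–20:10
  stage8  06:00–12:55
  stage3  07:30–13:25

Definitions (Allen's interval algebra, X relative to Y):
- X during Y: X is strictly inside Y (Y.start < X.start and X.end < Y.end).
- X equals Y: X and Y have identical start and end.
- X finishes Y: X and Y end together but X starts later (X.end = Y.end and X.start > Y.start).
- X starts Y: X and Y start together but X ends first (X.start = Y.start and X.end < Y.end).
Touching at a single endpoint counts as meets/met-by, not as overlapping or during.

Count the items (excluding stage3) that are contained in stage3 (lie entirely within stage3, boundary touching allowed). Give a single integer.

2

Target stage3 = [07:30, 13:25].
stage1 [14:40, 20:10] → after → no.
stage2 [08:25, 12:35] → during → counts.
stage4 [10:50, 16:55] → overlapped-by → no.
stage5 [19:50, 21:25] → after → no.
stage6 [21:25, 22:25] → after → no.
stage7 [09:10, 12:40] → during → counts.
stage8 [06:00, 12:55] → overlaps → no.
stage9 [18:35, 21:15] → after → no.
Total: 2.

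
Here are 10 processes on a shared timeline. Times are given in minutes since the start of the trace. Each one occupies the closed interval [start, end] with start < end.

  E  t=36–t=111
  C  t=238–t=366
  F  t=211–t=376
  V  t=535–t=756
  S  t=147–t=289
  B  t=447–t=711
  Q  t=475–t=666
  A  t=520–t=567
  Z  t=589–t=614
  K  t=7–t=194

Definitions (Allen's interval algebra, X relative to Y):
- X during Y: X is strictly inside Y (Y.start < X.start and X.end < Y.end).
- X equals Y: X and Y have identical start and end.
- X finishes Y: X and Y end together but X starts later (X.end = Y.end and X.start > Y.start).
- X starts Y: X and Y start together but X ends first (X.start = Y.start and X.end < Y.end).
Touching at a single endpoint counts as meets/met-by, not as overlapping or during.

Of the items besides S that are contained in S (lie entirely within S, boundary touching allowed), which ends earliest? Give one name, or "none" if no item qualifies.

Target S = [t=147, t=289].
A [t=520, t=567] → after → excluded.
B [t=447, t=711] → after → excluded.
C [t=238, t=366] → overlapped-by → excluded.
E [t=36, t=111] → before → excluded.
F [t=211, t=376] → overlapped-by → excluded.
K [t=7, t=194] → overlaps → excluded.
Q [t=475, t=666] → after → excluded.
V [t=535, t=756] → after → excluded.
Z [t=589, t=614] → after → excluded.
No candidates → none.

none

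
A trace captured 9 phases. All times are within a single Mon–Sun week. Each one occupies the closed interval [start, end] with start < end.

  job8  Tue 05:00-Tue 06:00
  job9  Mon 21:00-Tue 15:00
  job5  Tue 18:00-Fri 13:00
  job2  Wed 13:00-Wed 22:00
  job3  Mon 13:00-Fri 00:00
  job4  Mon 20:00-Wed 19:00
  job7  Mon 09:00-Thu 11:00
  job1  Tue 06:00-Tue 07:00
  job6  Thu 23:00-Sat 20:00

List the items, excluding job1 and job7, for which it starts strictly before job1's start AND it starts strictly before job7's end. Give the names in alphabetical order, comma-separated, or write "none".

job3, job4, job8, job9

Conditions: its start is strictly before job1's start (X.start < Tue 06:00) AND its start is strictly before job7's end (X.start < Thu 11:00).
job2: start Wed 13:00 < Tue 06:00? ✗; start Wed 13:00 < Thu 11:00? ✓ → no.
job3: start Mon 13:00 < Tue 06:00? ✓; start Mon 13:00 < Thu 11:00? ✓ → yes.
job4: start Mon 20:00 < Tue 06:00? ✓; start Mon 20:00 < Thu 11:00? ✓ → yes.
job5: start Tue 18:00 < Tue 06:00? ✗; start Tue 18:00 < Thu 11:00? ✓ → no.
job6: start Thu 23:00 < Tue 06:00? ✗; start Thu 23:00 < Thu 11:00? ✗ → no.
job8: start Tue 05:00 < Tue 06:00? ✓; start Tue 05:00 < Thu 11:00? ✓ → yes.
job9: start Mon 21:00 < Tue 06:00? ✓; start Mon 21:00 < Thu 11:00? ✓ → yes.
Result: job3, job4, job8, job9.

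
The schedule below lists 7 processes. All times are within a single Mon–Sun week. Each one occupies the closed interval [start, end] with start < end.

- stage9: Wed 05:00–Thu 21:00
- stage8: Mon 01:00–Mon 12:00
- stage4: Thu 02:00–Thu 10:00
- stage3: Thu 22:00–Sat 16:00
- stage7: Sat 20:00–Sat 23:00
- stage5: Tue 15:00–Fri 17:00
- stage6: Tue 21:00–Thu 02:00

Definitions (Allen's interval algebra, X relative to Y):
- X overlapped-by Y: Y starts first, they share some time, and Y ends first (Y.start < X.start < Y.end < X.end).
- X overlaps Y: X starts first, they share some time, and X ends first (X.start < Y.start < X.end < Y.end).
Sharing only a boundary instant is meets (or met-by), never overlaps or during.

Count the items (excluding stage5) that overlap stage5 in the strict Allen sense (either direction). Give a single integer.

Target stage5 = [Tue 15:00, Fri 17:00].
stage3 [Thu 22:00, Sat 16:00] → overlapped-by → counts.
stage4 [Thu 02:00, Thu 10:00] → during → no.
stage6 [Tue 21:00, Thu 02:00] → during → no.
stage7 [Sat 20:00, Sat 23:00] → after → no.
stage8 [Mon 01:00, Mon 12:00] → before → no.
stage9 [Wed 05:00, Thu 21:00] → during → no.
Total: 1.

1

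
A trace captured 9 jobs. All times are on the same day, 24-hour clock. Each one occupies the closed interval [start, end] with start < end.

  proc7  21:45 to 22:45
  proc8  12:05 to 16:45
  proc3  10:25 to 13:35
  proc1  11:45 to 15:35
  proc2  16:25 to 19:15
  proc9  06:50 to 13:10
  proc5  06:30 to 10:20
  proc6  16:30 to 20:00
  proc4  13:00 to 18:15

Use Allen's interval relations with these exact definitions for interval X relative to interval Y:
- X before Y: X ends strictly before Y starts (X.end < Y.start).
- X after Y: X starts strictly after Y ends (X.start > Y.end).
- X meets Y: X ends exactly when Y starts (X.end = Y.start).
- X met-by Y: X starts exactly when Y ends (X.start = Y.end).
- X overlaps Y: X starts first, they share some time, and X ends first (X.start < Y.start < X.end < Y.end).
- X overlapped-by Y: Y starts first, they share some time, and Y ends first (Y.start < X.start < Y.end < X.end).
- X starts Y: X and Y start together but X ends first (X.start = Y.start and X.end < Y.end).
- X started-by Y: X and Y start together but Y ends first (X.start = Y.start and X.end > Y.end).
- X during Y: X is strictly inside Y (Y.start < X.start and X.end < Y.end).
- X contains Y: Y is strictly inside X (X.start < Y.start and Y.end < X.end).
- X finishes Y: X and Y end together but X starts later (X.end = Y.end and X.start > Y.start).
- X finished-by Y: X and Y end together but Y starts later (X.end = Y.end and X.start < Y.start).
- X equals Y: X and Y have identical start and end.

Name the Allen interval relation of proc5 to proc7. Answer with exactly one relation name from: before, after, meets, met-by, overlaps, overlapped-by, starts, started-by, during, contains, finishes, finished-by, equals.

proc5 = [06:30, 10:20]; proc7 = [21:45, 22:45].
Compare endpoints: proc5.start < proc7.start, proc5.start < proc7.end, proc5.end < proc7.start, proc5.end < proc7.end.
That pattern is 'before'.

before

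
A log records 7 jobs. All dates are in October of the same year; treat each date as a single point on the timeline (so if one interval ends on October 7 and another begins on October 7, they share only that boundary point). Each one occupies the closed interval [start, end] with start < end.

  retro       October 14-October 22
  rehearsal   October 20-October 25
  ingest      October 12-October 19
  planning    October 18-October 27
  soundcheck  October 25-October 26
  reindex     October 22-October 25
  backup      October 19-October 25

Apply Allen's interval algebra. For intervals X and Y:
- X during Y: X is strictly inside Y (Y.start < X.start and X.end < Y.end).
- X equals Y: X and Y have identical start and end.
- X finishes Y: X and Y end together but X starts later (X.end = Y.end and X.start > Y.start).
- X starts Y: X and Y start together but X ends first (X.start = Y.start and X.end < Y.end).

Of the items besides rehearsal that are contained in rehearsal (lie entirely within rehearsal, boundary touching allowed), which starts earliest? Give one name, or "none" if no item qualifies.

reindex

Target rehearsal = [October 20, October 25].
backup [October 19, October 25] → finished-by → excluded.
ingest [October 12, October 19] → before → excluded.
planning [October 18, October 27] → contains → excluded.
reindex [October 22, October 25] → finishes → candidate.
retro [October 14, October 22] → overlaps → excluded.
soundcheck [October 25, October 26] → met-by → excluded.
Among candidates, earliest start is October 22 → reindex.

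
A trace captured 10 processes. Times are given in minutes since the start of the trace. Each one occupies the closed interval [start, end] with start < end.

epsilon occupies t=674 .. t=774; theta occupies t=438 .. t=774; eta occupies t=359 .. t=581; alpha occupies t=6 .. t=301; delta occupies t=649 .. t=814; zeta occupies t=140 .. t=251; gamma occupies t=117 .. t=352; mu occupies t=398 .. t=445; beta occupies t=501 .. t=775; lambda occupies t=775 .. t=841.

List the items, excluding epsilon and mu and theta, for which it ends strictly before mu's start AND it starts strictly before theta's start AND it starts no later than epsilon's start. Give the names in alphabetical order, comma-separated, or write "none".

Conditions: its end is strictly before mu's start (X.end < t=398) AND its start is strictly before theta's start (X.start < t=438) AND its start is no later than epsilon's start (X.start <= t=674).
alpha: end t=301 < t=398? ✓; start t=6 < t=438? ✓; start t=6 <= t=674? ✓ → yes.
beta: end t=775 < t=398? ✗; start t=501 < t=438? ✗; start t=501 <= t=674? ✓ → no.
delta: end t=814 < t=398? ✗; start t=649 < t=438? ✗; start t=649 <= t=674? ✓ → no.
eta: end t=581 < t=398? ✗; start t=359 < t=438? ✓; start t=359 <= t=674? ✓ → no.
gamma: end t=352 < t=398? ✓; start t=117 < t=438? ✓; start t=117 <= t=674? ✓ → yes.
lambda: end t=841 < t=398? ✗; start t=775 < t=438? ✗; start t=775 <= t=674? ✗ → no.
zeta: end t=251 < t=398? ✓; start t=140 < t=438? ✓; start t=140 <= t=674? ✓ → yes.
Result: alpha, gamma, zeta.

alpha, gamma, zeta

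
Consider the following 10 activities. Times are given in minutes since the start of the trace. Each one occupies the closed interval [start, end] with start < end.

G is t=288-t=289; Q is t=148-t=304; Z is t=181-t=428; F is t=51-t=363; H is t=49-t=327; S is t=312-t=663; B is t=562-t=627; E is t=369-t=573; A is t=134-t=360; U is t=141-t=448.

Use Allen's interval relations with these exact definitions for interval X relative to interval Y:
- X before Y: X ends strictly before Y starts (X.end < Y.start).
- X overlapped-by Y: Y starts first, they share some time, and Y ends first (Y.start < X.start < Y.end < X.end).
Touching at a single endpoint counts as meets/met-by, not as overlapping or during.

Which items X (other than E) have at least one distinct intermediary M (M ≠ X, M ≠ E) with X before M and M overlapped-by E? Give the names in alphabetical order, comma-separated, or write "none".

Target E = [t=369, t=573].
Intermediaries M with M overlapped-by E: B.
Via B — items with X before B: A, F, G, H, Q, U, Z.
Union: A, F, G, H, Q, U, Z.

A, F, G, H, Q, U, Z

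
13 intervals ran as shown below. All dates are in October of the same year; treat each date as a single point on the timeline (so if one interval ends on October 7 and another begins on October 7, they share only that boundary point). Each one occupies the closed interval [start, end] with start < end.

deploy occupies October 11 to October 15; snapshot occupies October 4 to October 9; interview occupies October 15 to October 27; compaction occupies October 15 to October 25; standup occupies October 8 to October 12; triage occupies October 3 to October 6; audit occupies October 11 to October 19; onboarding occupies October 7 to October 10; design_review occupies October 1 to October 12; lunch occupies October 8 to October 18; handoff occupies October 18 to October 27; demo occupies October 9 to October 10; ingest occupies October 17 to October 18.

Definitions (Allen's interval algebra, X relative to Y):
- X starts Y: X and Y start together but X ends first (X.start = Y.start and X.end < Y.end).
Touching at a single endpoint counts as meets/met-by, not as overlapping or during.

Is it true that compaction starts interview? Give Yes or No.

compaction = [October 15, October 25], interview = [October 15, October 27].
Actual relation of compaction to interview: starts.
Asked whether 'starts' holds → Yes.

Yes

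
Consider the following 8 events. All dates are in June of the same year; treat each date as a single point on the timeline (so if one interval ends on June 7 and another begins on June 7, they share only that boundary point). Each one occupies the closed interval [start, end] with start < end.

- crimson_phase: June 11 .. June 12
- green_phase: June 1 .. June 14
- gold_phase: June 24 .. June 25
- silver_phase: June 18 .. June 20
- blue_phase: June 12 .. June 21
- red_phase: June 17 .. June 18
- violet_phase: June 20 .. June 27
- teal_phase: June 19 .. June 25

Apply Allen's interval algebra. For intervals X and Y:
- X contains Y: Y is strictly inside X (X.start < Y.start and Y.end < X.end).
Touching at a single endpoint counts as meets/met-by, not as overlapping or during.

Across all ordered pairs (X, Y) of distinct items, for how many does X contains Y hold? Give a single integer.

Checking all 56 ordered pairs for relation 'contains'; matching pairs in alphabetical order:
(blue_phase, red_phase): blue_phase contains red_phase ✓
(blue_phase, silver_phase): blue_phase contains silver_phase ✓
(green_phase, crimson_phase): green_phase contains crimson_phase ✓
(violet_phase, gold_phase): violet_phase contains gold_phase ✓
Count: 4.

4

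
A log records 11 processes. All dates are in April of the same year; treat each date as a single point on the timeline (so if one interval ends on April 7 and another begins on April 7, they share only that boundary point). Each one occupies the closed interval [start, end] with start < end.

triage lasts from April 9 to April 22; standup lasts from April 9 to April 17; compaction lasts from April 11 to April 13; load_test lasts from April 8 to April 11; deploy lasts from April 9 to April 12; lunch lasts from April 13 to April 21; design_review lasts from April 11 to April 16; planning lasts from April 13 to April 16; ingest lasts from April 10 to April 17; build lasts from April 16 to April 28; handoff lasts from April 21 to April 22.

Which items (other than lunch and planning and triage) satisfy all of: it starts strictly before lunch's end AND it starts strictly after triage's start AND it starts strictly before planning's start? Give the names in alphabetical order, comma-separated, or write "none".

Conditions: its start is strictly before lunch's end (X.start < April 21) AND its start is strictly after triage's start (X.start > April 9) AND its start is strictly before planning's start (X.start < April 13).
build: start April 16 < April 21? ✓; start April 16 > April 9? ✓; start April 16 < April 13? ✗ → no.
compaction: start April 11 < April 21? ✓; start April 11 > April 9? ✓; start April 11 < April 13? ✓ → yes.
deploy: start April 9 < April 21? ✓; start April 9 > April 9? ✗; start April 9 < April 13? ✓ → no.
design_review: start April 11 < April 21? ✓; start April 11 > April 9? ✓; start April 11 < April 13? ✓ → yes.
handoff: start April 21 < April 21? ✗; start April 21 > April 9? ✓; start April 21 < April 13? ✗ → no.
ingest: start April 10 < April 21? ✓; start April 10 > April 9? ✓; start April 10 < April 13? ✓ → yes.
load_test: start April 8 < April 21? ✓; start April 8 > April 9? ✗; start April 8 < April 13? ✓ → no.
standup: start April 9 < April 21? ✓; start April 9 > April 9? ✗; start April 9 < April 13? ✓ → no.
Result: compaction, design_review, ingest.

compaction, design_review, ingest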